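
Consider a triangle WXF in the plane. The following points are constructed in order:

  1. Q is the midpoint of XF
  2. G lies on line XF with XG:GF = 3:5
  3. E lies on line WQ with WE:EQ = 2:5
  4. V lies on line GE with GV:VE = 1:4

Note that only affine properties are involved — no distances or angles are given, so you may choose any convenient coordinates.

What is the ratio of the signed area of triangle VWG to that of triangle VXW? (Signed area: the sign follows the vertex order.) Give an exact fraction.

[VWG]:[VXW] = -1/46

Choose coordinates W = (0, 0), X = (1, 0), F = (0, 1).
1. Q is the midpoint of XF ⇒ Q = (1/2, 1/2)
2. G lies on line XF with XG:GF = 3:5 ⇒ G = (5/8, 3/8)
3. E lies on line WQ with WE:EQ = 2:5 ⇒ E = (1/7, 1/7)
4. V lies on line GE with GV:VE = 1:4 ⇒ V = (37/70, 23/70)
2·[VWG] = 1/140, 2·[VXW] = -23/70
[VWG]:[VXW] = 1/140:-23/70 = -1/46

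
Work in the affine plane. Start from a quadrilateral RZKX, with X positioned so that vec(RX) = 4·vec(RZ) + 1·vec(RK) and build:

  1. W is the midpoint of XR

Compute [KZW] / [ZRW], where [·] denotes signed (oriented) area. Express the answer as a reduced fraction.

[KZW]:[ZRW] = -3

Choose coordinates R = (0, 0), Z = (1, 0), K = (0, 1), X = (4, 1).
1. W is the midpoint of XR ⇒ W = (2, 1/2)
2·[KZW] = 3/2, 2·[ZRW] = -1/2
[KZW]:[ZRW] = 3/2:-1/2 = -3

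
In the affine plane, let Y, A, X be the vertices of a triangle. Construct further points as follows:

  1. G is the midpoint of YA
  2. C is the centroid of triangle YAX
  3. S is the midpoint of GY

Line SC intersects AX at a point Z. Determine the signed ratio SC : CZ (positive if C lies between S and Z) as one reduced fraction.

Choose coordinates Y = (0, 0), A = (1, 0), X = (0, 1).
1. G is the midpoint of YA ⇒ G = (1/2, 0)
2. C is the centroid of triangle YAX ⇒ C = (1/3, 1/3)
3. S is the midpoint of GY ⇒ S = (1/4, 0)
line SC meets AX at Z = (2/5, 3/5)
C = S + t·(Z−S) with t = 5/9, so SC:CZ = 5/9:4/9

SC:CZ = 5/4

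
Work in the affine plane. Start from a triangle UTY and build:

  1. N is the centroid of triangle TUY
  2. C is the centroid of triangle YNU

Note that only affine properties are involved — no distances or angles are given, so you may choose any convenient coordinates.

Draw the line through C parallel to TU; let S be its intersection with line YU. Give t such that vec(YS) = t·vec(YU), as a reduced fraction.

Choose coordinates U = (0, 0), T = (1, 0), Y = (0, 1).
1. N is the centroid of triangle TUY ⇒ N = (1/3, 1/3)
2. C is the centroid of triangle YNU ⇒ C = (1/9, 4/9)
through C parallel to TU: direction (-1, 0); meets YU at S = (0, 4/9)
S = Y + t·(U−Y) with t = 5/9

t = 5/9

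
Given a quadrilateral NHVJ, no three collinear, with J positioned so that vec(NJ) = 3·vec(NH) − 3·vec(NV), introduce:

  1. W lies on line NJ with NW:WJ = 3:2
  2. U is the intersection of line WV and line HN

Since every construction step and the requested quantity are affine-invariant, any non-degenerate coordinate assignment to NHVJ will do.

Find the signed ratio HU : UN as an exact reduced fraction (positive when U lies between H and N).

HU:UN = 5/9

Assign N = (0, 0), H = (1, 0), V = (0, 1), J = (3, -3) — the answer is frame-independent, so this choice is without loss of generality.
1. W lies on line NJ with NW:WJ = 3:2 ⇒ W = (9/5, -9/5)
2. U is the intersection of line WV and line HN ⇒ U = (9/14, 0)
U = H + t·(N−H) with t = 5/14, so HU:UN = t:(1−t) = 5/14:9/14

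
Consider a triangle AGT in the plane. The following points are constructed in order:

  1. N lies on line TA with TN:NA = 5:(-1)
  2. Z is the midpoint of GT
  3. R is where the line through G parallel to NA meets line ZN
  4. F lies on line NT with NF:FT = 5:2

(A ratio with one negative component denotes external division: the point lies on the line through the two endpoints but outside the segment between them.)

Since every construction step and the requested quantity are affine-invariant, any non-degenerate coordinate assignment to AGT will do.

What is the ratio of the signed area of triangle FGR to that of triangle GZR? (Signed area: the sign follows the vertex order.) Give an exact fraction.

Set A = (0, 0), G = (1, 0), T = (0, 1); any affine frame gives the same invariant.
1. N lies on line TA with TN:NA = 5:(-1) ⇒ N = (0, -1/4)
2. Z is the midpoint of GT ⇒ Z = (1/2, 1/2)
3. R is where the line through G parallel to NA meets line ZN ⇒ R = (1, 5/4)
4. F lies on line NT with NF:FT = 5:2 ⇒ F = (0, 9/14)
2·[FGR] = 5/4, 2·[GZR] = -5/8
[FGR]:[GZR] = 5/4:-5/8 = -2

[FGR]:[GZR] = -2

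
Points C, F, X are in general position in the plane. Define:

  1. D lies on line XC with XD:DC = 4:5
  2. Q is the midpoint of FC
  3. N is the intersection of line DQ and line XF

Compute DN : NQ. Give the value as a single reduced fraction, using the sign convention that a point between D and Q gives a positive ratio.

Work in coordinates with C = (0, 0), F = (1, 0), X = (0, 1).
1. D lies on line XC with XD:DC = 4:5 ⇒ D = (0, 5/9)
2. Q is the midpoint of FC ⇒ Q = (1/2, 0)
3. N is the intersection of line DQ and line XF ⇒ N = (-4, 5)
N = D + t·(Q−D) with t = -8, so DN:NQ = t:(1−t) = -8:9

DN:NQ = -8/9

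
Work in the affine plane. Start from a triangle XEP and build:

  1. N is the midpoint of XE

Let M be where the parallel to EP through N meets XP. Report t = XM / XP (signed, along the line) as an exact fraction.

Work in coordinates with X = (0, 0), E = (1, 0), P = (0, 1).
1. N is the midpoint of XE ⇒ N = (1/2, 0)
through N parallel to EP: direction (-1, 1); meets XP at M = (0, 1/2)
M = X + t·(P−X) with t = 1/2

t = 1/2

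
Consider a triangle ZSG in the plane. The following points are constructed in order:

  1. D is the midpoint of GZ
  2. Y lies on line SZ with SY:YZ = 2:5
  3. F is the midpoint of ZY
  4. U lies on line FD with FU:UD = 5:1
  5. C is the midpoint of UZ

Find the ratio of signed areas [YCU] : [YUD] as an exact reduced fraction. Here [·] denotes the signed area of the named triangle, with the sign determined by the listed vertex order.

Set Z = (0, 0), S = (1, 0), G = (0, 1); any affine frame gives the same invariant.
1. D is the midpoint of GZ ⇒ D = (0, 1/2)
2. Y lies on line SZ with SY:YZ = 2:5 ⇒ Y = (5/7, 0)
3. F is the midpoint of ZY ⇒ F = (5/14, 0)
4. U lies on line FD with FU:UD = 5:1 ⇒ U = (5/84, 5/12)
5. C is the midpoint of UZ ⇒ C = (5/168, 5/24)
2·[YCU] = -25/168, 2·[YUD] = -5/168
[YCU]:[YUD] = -25/168:-5/168 = 5

[YCU]:[YUD] = 5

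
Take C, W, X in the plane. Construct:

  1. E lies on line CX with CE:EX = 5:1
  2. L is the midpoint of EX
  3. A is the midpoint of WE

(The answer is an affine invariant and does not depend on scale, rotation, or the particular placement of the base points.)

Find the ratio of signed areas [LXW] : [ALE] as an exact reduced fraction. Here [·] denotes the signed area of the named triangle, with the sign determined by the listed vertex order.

[LXW]:[ALE] = -2

Choose coordinates C = (0, 0), W = (1, 0), X = (0, 1).
1. E lies on line CX with CE:EX = 5:1 ⇒ E = (0, 5/6)
2. L is the midpoint of EX ⇒ L = (0, 11/12)
3. A is the midpoint of WE ⇒ A = (1/2, 5/12)
2·[LXW] = -1/12, 2·[ALE] = 1/24
[LXW]:[ALE] = -1/12:1/24 = -2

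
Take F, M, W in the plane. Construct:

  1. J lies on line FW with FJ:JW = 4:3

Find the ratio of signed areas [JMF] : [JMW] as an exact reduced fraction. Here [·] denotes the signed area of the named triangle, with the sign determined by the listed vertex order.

Assign F = (0, 0), M = (1, 0), W = (0, 1) — the answer is frame-independent, so this choice is without loss of generality.
1. J lies on line FW with FJ:JW = 4:3 ⇒ J = (0, 4/7)
2·[JMF] = -4/7, 2·[JMW] = 3/7
[JMF]:[JMW] = -4/7:3/7 = -4/3

[JMF]:[JMW] = -4/3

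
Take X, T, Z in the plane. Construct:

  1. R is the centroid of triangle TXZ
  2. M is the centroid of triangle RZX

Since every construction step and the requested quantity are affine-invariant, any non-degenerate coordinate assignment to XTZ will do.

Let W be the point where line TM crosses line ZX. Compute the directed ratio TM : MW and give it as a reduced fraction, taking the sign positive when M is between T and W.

TM:MW = 8

Set X = (0, 0), T = (1, 0), Z = (0, 1); any affine frame gives the same invariant.
1. R is the centroid of triangle TXZ ⇒ R = (1/3, 1/3)
2. M is the centroid of triangle RZX ⇒ M = (1/9, 4/9)
line TM meets ZX at W = (0, 1/2)
M = T + t·(W−T) with t = 8/9, so TM:MW = 8/9:1/9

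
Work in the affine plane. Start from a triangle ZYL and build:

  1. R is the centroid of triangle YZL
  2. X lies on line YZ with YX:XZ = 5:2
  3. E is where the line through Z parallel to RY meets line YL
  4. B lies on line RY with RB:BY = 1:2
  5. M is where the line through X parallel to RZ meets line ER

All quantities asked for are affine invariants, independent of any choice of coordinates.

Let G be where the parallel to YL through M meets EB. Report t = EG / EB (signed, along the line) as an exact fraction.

t = 19/14

Choose coordinates Z = (0, 0), Y = (1, 0), L = (0, 1).
1. R is the centroid of triangle YZL ⇒ R = (1/3, 1/3)
2. X lies on line YZ with YX:XZ = 5:2 ⇒ X = (2/7, 0)
3. E is where the line through Z parallel to RY meets line YL ⇒ E = (2, -1)
4. B lies on line RY with RB:BY = 1:2 ⇒ B = (5/9, 2/9)
5. M is where the line through X parallel to RZ meets line ER ⇒ M = (31/63, 13/63)
through M parallel to YL: direction (-1, 1); meets EB at G = (5/126, 83/126)
G = E + t·(B−E) with t = 19/14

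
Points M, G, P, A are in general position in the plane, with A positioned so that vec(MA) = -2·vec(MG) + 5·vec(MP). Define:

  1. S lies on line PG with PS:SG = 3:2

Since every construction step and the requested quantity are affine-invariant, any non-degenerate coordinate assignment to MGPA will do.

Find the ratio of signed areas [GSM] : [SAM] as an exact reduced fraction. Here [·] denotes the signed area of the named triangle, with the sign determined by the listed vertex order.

Choose coordinates M = (0, 0), G = (1, 0), P = (0, 1), A = (-2, 5).
1. S lies on line PG with PS:SG = 3:2 ⇒ S = (3/5, 2/5)
2·[GSM] = 2/5, 2·[SAM] = 19/5
[GSM]:[SAM] = 2/5:19/5 = 2/19

[GSM]:[SAM] = 2/19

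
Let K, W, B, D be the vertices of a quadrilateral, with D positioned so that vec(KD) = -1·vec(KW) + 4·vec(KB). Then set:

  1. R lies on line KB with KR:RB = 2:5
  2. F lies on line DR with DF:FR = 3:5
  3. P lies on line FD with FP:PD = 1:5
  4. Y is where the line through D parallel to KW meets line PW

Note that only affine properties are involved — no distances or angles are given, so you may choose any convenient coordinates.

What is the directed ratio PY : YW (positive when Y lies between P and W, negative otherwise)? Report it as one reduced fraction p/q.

Set K = (0, 0), W = (1, 0), B = (0, 1), D = (-1, 4); any affine frame gives the same invariant.
1. R lies on line KB with KR:RB = 2:5 ⇒ R = (0, 2/7)
2. F lies on line DR with DF:FR = 3:5 ⇒ F = (-5/8, 73/28)
3. P lies on line FD with FP:PD = 1:5 ⇒ P = (-11/16, 159/56)
4. Y is where the line through D parallel to KW meets line PW ⇒ Y = (-73/53, 4)
Y = P + t·(W−P) with t = -65/159, so PY:YW = t:(1−t) = -65/159:224/159

PY:YW = -65/224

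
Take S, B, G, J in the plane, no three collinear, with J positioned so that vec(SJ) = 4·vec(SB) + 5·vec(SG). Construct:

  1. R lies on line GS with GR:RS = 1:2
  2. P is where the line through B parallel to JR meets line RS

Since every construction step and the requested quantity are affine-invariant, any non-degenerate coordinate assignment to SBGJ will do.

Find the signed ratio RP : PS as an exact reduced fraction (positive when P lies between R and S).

RP:PS = -21/13

Choose coordinates S = (0, 0), B = (1, 0), G = (0, 1), J = (4, 5).
1. R lies on line GS with GR:RS = 1:2 ⇒ R = (0, 2/3)
2. P is where the line through B parallel to JR meets line RS ⇒ P = (0, -13/12)
P = R + t·(S−R) with t = 21/8, so RP:PS = t:(1−t) = 21/8:-13/8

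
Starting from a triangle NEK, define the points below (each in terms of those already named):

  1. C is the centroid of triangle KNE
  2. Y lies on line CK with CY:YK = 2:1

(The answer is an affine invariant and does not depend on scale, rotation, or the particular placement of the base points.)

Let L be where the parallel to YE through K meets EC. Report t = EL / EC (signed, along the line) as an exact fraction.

Set N = (0, 0), E = (1, 0), K = (0, 1); any affine frame gives the same invariant.
1. C is the centroid of triangle KNE ⇒ C = (1/3, 1/3)
2. Y lies on line CK with CY:YK = 2:1 ⇒ Y = (1/9, 7/9)
through K parallel to YE: direction (8/9, -7/9); meets EC at L = (4/3, -1/6)
L = E + t·(C−E) with t = -1/2

t = -1/2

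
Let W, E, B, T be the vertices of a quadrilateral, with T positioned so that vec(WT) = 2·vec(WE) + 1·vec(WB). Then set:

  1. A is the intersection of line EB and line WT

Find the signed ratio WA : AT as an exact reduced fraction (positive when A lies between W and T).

WA:AT = 1/2

Assign W = (0, 0), E = (1, 0), B = (0, 1), T = (2, 1) — the answer is frame-independent, so this choice is without loss of generality.
1. A is the intersection of line EB and line WT ⇒ A = (2/3, 1/3)
A = W + t·(T−W) with t = 1/3, so WA:AT = t:(1−t) = 1/3:2/3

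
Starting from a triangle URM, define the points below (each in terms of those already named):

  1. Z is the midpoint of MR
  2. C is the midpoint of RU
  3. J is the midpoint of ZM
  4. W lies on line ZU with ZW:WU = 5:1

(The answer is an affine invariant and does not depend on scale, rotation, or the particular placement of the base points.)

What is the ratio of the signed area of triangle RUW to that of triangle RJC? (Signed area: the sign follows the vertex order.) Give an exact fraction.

Choose coordinates U = (0, 0), R = (1, 0), M = (0, 1).
1. Z is the midpoint of MR ⇒ Z = (1/2, 1/2)
2. C is the midpoint of RU ⇒ C = (1/2, 0)
3. J is the midpoint of ZM ⇒ J = (1/4, 3/4)
4. W lies on line ZU with ZW:WU = 5:1 ⇒ W = (1/12, 1/12)
2·[RUW] = -1/12, 2·[RJC] = 3/8
[RUW]:[RJC] = -1/12:3/8 = -2/9

[RUW]:[RJC] = -2/9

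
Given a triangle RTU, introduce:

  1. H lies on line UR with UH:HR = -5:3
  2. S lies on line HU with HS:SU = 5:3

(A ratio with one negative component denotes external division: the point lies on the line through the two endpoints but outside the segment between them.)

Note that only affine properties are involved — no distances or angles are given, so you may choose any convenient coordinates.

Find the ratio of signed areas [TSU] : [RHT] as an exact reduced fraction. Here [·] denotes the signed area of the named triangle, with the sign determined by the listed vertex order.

[TSU]:[RHT] = -5/8

Set R = (0, 0), T = (1, 0), U = (0, 1); any affine frame gives the same invariant.
1. H lies on line UR with UH:HR = -5:3 ⇒ H = (0, -3/2)
2. S lies on line HU with HS:SU = 5:3 ⇒ S = (0, 1/16)
2·[TSU] = -15/16, 2·[RHT] = 3/2
[TSU]:[RHT] = -15/16:3/2 = -5/8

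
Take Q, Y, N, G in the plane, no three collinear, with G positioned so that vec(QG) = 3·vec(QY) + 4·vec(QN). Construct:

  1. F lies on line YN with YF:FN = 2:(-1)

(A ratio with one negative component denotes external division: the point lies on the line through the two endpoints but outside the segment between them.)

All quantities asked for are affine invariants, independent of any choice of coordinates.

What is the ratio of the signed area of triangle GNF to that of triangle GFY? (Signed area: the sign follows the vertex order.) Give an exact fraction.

[GNF]:[GFY] = -1/2

Work in coordinates with Q = (0, 0), Y = (1, 0), N = (0, 1), G = (3, 4).
1. F lies on line YN with YF:FN = 2:(-1) ⇒ F = (-1, 2)
2·[GNF] = -6, 2·[GFY] = 12
[GNF]:[GFY] = -6:12 = -1/2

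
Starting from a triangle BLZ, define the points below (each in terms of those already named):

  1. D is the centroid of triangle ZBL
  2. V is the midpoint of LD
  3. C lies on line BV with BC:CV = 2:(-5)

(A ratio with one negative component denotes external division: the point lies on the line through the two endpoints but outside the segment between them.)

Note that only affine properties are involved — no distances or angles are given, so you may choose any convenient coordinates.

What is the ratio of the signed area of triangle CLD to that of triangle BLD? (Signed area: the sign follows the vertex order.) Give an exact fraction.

Assign B = (0, 0), L = (1, 0), Z = (0, 1) — the answer is frame-independent, so this choice is without loss of generality.
1. D is the centroid of triangle ZBL ⇒ D = (1/3, 1/3)
2. V is the midpoint of LD ⇒ V = (2/3, 1/6)
3. C lies on line BV with BC:CV = 2:(-5) ⇒ C = (-4/9, -1/9)
2·[CLD] = 5/9, 2·[BLD] = 1/3
[CLD]:[BLD] = 5/9:1/3 = 5/3

[CLD]:[BLD] = 5/3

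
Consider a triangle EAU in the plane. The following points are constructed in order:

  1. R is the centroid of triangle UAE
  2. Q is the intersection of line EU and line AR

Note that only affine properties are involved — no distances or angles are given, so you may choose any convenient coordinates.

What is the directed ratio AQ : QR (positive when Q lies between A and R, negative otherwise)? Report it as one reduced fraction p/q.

AQ:QR = -3

Assign E = (0, 0), A = (1, 0), U = (0, 1) — the answer is frame-independent, so this choice is without loss of generality.
1. R is the centroid of triangle UAE ⇒ R = (1/3, 1/3)
2. Q is the intersection of line EU and line AR ⇒ Q = (0, 1/2)
Q = A + t·(R−A) with t = 3/2, so AQ:QR = t:(1−t) = 3/2:-1/2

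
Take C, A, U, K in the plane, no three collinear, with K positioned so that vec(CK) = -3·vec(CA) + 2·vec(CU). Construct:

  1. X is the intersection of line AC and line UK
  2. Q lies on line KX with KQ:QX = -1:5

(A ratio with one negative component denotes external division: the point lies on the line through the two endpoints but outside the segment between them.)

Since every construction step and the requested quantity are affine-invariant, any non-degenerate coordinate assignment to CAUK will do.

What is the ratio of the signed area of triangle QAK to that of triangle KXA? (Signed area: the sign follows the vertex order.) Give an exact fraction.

[QAK]:[KXA] = -1/4

Set C = (0, 0), A = (1, 0), U = (0, 1), K = (-3, 2); any affine frame gives the same invariant.
1. X is the intersection of line AC and line UK ⇒ X = (3, 0)
2. Q lies on line KX with KQ:QX = -1:5 ⇒ Q = (-9/2, 5/2)
2·[QAK] = 1, 2·[KXA] = -4
[QAK]:[KXA] = 1:-4 = -1/4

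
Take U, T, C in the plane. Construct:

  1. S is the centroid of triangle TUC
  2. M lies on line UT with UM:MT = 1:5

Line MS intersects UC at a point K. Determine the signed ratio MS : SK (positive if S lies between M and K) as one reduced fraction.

Assign U = (0, 0), T = (1, 0), C = (0, 1) — the answer is frame-independent, so this choice is without loss of generality.
1. S is the centroid of triangle TUC ⇒ S = (1/3, 1/3)
2. M lies on line UT with UM:MT = 1:5 ⇒ M = (1/6, 0)
line MS meets UC at K = (0, -1/3)
S = M + t·(K−M) with t = -1, so MS:SK = -1:2

MS:SK = -1/2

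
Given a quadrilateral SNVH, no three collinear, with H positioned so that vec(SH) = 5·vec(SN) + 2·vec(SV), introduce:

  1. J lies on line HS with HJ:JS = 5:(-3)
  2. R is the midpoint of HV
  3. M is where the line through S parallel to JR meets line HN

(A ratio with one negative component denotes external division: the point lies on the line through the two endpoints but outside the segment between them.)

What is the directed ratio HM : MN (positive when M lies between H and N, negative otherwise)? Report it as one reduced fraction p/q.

HM:MN = -5/9

Assign S = (0, 0), N = (1, 0), V = (0, 1), H = (5, 2) — the answer is frame-independent, so this choice is without loss of generality.
1. J lies on line HS with HJ:JS = 5:(-3) ⇒ J = (-15/2, -3)
2. R is the midpoint of HV ⇒ R = (5/2, 3/2)
3. M is where the line through S parallel to JR meets line HN ⇒ M = (10, 9/2)
M = H + t·(N−H) with t = -5/4, so HM:MN = t:(1−t) = -5/4:9/4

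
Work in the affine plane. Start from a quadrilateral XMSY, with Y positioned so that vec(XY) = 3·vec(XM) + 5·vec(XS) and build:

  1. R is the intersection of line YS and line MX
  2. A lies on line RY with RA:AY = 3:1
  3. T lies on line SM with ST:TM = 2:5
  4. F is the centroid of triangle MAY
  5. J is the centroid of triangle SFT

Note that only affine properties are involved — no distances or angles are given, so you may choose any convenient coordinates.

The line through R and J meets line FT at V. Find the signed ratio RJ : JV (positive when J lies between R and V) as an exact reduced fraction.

Set X = (0, 0), M = (1, 0), S = (0, 1), Y = (3, 5); any affine frame gives the same invariant.
1. R is the intersection of line YS and line MX ⇒ R = (-3/4, 0)
2. A lies on line RY with RA:AY = 3:1 ⇒ A = (33/16, 15/4)
3. T lies on line SM with ST:TM = 2:5 ⇒ T = (2/7, 5/7)
4. F is the centroid of triangle MAY ⇒ F = (97/48, 35/12)
5. J is the centroid of triangle SFT ⇒ J = (775/1008, 389/252)
line RJ meets FT at V = (26179/16128, 9725/4032)
J = R + t·(V−R) with t = 16/25, so RJ:JV = 16/25:9/25

RJ:JV = 16/9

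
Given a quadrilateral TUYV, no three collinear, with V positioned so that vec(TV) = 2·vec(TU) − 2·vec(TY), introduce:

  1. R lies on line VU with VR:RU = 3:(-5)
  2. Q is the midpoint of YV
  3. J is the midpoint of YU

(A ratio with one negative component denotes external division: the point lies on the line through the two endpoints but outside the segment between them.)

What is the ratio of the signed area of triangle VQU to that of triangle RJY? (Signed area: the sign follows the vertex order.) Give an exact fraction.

[VQU]:[RJY] = -2/5

Set T = (0, 0), U = (1, 0), Y = (0, 1), V = (2, -2); any affine frame gives the same invariant.
1. R lies on line VU with VR:RU = 3:(-5) ⇒ R = (7/2, -5)
2. Q is the midpoint of YV ⇒ Q = (1, -1/2)
3. J is the midpoint of YU ⇒ J = (1/2, 1/2)
2·[VQU] = -1/2, 2·[RJY] = 5/4
[VQU]:[RJY] = -1/2:5/4 = -2/5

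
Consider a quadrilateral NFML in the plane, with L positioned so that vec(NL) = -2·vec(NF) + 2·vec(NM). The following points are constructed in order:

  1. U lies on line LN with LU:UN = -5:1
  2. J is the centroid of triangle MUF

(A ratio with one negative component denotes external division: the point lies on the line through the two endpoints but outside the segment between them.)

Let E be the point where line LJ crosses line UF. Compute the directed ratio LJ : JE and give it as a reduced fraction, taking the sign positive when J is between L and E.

LJ:JE = 13/2

Choose coordinates N = (0, 0), F = (1, 0), M = (0, 1), L = (-2, 2).
1. U lies on line LN with LU:UN = -5:1 ⇒ U = (1/2, -1/2)
2. J is the centroid of triangle MUF ⇒ J = (1/2, 1/6)
line LJ meets UF at E = (23/26, -3/26)
J = L + t·(E−L) with t = 13/15, so LJ:JE = 13/15:2/15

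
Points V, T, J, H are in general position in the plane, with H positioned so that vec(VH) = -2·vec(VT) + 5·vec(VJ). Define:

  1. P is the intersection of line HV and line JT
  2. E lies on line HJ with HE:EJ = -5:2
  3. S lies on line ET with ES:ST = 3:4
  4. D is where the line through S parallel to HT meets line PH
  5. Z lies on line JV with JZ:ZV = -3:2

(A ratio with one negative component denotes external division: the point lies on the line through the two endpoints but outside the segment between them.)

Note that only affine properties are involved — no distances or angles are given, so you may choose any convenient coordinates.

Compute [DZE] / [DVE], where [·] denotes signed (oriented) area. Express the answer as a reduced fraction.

Set V = (0, 0), T = (1, 0), J = (0, 1), H = (-2, 5); any affine frame gives the same invariant.
1. P is the intersection of line HV and line JT ⇒ P = (-2/3, 5/3)
2. E lies on line HJ with HE:EJ = -5:2 ⇒ E = (4/3, -5/3)
3. S lies on line ET with ES:ST = 3:4 ⇒ S = (25/21, -20/21)
4. D is where the line through S parallel to HT meets line PH ⇒ D = (-26/21, 65/21)
5. Z lies on line JV with JZ:ZV = -3:2 ⇒ Z = (0, -2)
2·[DZE] = 454/63, 2·[DVE] = 130/63
[DZE]:[DVE] = 454/63:130/63 = 227/65

[DZE]:[DVE] = 227/65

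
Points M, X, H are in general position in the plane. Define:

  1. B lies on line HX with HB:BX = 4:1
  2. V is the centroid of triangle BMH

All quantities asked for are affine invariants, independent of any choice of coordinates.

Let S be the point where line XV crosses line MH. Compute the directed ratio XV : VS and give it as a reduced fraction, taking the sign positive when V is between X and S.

XV:VS = 11/4

Assign M = (0, 0), X = (1, 0), H = (0, 1) — the answer is frame-independent, so this choice is without loss of generality.
1. B lies on line HX with HB:BX = 4:1 ⇒ B = (4/5, 1/5)
2. V is the centroid of triangle BMH ⇒ V = (4/15, 2/5)
line XV meets MH at S = (0, 6/11)
V = X + t·(S−X) with t = 11/15, so XV:VS = 11/15:4/15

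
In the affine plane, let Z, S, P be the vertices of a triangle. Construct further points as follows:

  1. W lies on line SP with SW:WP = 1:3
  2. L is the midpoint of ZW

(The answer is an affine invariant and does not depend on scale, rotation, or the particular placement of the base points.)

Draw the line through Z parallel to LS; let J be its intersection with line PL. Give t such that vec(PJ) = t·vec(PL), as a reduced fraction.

t = 5/4

Assign Z = (0, 0), S = (1, 0), P = (0, 1) — the answer is frame-independent, so this choice is without loss of generality.
1. W lies on line SP with SW:WP = 1:3 ⇒ W = (3/4, 1/4)
2. L is the midpoint of ZW ⇒ L = (3/8, 1/8)
through Z parallel to LS: direction (5/8, -1/8); meets PL at J = (15/32, -3/32)
J = P + t·(L−P) with t = 5/4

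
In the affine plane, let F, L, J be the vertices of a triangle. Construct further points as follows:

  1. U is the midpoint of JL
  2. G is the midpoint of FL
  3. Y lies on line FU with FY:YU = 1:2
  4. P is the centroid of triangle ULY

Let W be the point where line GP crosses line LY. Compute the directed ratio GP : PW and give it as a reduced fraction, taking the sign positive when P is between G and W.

GP:PW = -7/4

Work in coordinates with F = (0, 0), L = (1, 0), J = (0, 1).
1. U is the midpoint of JL ⇒ U = (1/2, 1/2)
2. G is the midpoint of FL ⇒ G = (1/2, 0)
3. Y lies on line FU with FY:YU = 1:2 ⇒ Y = (1/6, 1/6)
4. P is the centroid of triangle ULY ⇒ P = (5/9, 2/9)
line GP meets LY at W = (11/21, 2/21)
P = G + t·(W−G) with t = 7/3, so GP:PW = 7/3:-4/3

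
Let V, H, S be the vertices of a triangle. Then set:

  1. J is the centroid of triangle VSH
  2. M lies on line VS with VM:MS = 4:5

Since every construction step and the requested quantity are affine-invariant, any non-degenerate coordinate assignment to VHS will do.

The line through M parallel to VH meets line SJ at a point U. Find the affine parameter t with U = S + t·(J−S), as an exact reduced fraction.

t = 5/6

Assign V = (0, 0), H = (1, 0), S = (0, 1) — the answer is frame-independent, so this choice is without loss of generality.
1. J is the centroid of triangle VSH ⇒ J = (1/3, 1/3)
2. M lies on line VS with VM:MS = 4:5 ⇒ M = (0, 4/9)
through M parallel to VH: direction (1, 0); meets SJ at U = (5/18, 4/9)
U = S + t·(J−S) with t = 5/6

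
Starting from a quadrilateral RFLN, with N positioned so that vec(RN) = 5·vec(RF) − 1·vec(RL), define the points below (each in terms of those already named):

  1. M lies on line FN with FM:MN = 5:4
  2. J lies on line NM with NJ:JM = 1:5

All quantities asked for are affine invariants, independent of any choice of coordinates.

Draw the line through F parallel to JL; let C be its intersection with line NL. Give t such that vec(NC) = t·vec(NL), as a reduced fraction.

Choose coordinates R = (0, 0), F = (1, 0), L = (0, 1), N = (5, -1).
1. M lies on line FN with FM:MN = 5:4 ⇒ M = (29/9, -5/9)
2. J lies on line NM with NJ:JM = 1:5 ⇒ J = (127/27, -25/27)
through F parallel to JL: direction (-127/27, 52/27); meets NL at C = (-125/2, 26)
C = N + t·(L−N) with t = 27/2

t = 27/2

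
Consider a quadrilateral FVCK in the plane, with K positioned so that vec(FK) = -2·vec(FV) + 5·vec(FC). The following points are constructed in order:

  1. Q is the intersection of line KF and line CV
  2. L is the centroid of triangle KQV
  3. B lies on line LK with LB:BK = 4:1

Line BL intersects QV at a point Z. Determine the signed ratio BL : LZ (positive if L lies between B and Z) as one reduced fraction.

Choose coordinates F = (0, 0), V = (1, 0), C = (0, 1), K = (-2, 5).
1. Q is the intersection of line KF and line CV ⇒ Q = (-2/3, 5/3)
2. L is the centroid of triangle KQV ⇒ L = (-5/9, 20/9)
3. B lies on line LK with LB:BK = 4:1 ⇒ B = (-77/45, 40/9)
line BL meets QV at Z = (1/6, 5/6)
L = B + t·(Z−B) with t = 8/13, so BL:LZ = 8/13:5/13

BL:LZ = 8/5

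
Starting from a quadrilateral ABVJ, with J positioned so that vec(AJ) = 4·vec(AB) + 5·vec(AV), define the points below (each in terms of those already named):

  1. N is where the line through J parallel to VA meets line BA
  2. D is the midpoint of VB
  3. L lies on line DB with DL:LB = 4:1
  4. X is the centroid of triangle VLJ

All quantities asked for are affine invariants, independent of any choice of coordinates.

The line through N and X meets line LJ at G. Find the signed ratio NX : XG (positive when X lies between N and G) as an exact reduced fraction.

Set A = (0, 0), B = (1, 0), V = (0, 1), J = (4, 5); any affine frame gives the same invariant.
1. N is where the line through J parallel to VA meets line BA ⇒ N = (4, 0)
2. D is the midpoint of VB ⇒ D = (1/2, 1/2)
3. L lies on line DB with DL:LB = 4:1 ⇒ L = (9/10, 1/10)
4. X is the centroid of triangle VLJ ⇒ X = (49/30, 61/30)
line NX meets LJ at G = (2095/1074, 1891/1074)
X = N + t·(G−N) with t = 179/155, so NX:XG = 179/155:-24/155

NX:XG = -179/24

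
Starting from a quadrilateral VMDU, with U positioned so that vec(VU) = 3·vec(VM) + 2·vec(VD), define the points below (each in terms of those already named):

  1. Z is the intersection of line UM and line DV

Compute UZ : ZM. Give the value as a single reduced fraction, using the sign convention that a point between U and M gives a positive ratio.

Set V = (0, 0), M = (1, 0), D = (0, 1), U = (3, 2); any affine frame gives the same invariant.
1. Z is the intersection of line UM and line DV ⇒ Z = (0, -1)
Z = U + t·(M−U) with t = 3/2, so UZ:ZM = t:(1−t) = 3/2:-1/2

UZ:ZM = -3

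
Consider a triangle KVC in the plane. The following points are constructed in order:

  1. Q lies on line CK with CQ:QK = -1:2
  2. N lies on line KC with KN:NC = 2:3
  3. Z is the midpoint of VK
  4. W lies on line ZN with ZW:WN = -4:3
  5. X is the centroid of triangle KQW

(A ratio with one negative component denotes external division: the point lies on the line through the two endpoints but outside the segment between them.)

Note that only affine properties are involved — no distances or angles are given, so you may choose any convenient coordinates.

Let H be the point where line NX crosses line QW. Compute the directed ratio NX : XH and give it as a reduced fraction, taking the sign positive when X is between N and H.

Assign K = (0, 0), V = (1, 0), C = (0, 1) — the answer is frame-independent, so this choice is without loss of generality.
1. Q lies on line CK with CQ:QK = -1:2 ⇒ Q = (0, 2)
2. N lies on line KC with KN:NC = 2:3 ⇒ N = (0, 2/5)
3. Z is the midpoint of VK ⇒ Z = (1/2, 0)
4. W lies on line ZN with ZW:WN = -4:3 ⇒ W = (-3/2, 8/5)
5. X is the centroid of triangle KQW ⇒ X = (-1/2, 6/5)
line NX meets QW at H = (-6/7, 62/35)
X = N + t·(H−N) with t = 7/12, so NX:XH = 7/12:5/12

NX:XH = 7/5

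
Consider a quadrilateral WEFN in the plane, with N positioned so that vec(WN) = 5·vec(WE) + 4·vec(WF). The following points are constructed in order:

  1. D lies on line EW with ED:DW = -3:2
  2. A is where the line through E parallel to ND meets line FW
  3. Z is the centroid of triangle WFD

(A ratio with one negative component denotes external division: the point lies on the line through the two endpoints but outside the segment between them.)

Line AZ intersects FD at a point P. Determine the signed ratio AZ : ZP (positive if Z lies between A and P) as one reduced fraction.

Set W = (0, 0), E = (1, 0), F = (0, 1), N = (5, 4); any affine frame gives the same invariant.
1. D lies on line EW with ED:DW = -3:2 ⇒ D = (-2, 0)
2. A is where the line through E parallel to ND meets line FW ⇒ A = (0, -4/7)
3. Z is the centroid of triangle WFD ⇒ Z = (-2/3, 1/3)
line AZ meets FD at P = (-11/13, 15/26)
Z = A + t·(P−A) with t = 26/33, so AZ:ZP = 26/33:7/33

AZ:ZP = 26/7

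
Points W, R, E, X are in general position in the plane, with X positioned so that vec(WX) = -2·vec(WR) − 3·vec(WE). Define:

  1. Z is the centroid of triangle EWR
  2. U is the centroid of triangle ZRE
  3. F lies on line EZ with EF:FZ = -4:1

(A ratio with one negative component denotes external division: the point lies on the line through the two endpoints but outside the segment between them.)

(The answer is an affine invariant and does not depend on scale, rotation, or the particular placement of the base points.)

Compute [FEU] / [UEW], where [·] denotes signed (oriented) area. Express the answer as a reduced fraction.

[FEU]:[UEW] = -1/3

Work in coordinates with W = (0, 0), R = (1, 0), E = (0, 1), X = (-2, -3).
1. Z is the centroid of triangle EWR ⇒ Z = (1/3, 1/3)
2. U is the centroid of triangle ZRE ⇒ U = (4/9, 4/9)
3. F lies on line EZ with EF:FZ = -4:1 ⇒ F = (4/9, 1/9)
2·[FEU] = -4/27, 2·[UEW] = 4/9
[FEU]:[UEW] = -4/27:4/9 = -1/3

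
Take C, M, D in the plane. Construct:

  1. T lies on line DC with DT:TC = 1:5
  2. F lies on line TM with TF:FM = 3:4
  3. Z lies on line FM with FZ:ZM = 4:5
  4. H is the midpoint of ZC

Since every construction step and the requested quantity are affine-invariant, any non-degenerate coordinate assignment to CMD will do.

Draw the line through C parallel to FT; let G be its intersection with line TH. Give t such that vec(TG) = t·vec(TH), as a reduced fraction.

t = 2

Choose coordinates C = (0, 0), M = (1, 0), D = (0, 1).
1. T lies on line DC with DT:TC = 1:5 ⇒ T = (0, 5/6)
2. F lies on line TM with TF:FM = 3:4 ⇒ F = (3/7, 10/21)
3. Z lies on line FM with FZ:ZM = 4:5 ⇒ Z = (43/63, 50/189)
4. H is the midpoint of ZC ⇒ H = (43/126, 25/189)
through C parallel to FT: direction (-3/7, 5/14); meets TH at G = (43/63, -215/378)
G = T + t·(H−T) with t = 2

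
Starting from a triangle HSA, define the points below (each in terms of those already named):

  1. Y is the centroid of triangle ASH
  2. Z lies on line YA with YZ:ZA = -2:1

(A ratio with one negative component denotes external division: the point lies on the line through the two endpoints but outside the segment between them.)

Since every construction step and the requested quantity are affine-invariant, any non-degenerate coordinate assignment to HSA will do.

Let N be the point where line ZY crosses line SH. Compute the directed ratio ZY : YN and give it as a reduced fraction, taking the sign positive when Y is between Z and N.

ZY:YN = 4

Work in coordinates with H = (0, 0), S = (1, 0), A = (0, 1).
1. Y is the centroid of triangle ASH ⇒ Y = (1/3, 1/3)
2. Z lies on line YA with YZ:ZA = -2:1 ⇒ Z = (-1/3, 5/3)
line ZY meets SH at N = (1/2, 0)
Y = Z + t·(N−Z) with t = 4/5, so ZY:YN = 4/5:1/5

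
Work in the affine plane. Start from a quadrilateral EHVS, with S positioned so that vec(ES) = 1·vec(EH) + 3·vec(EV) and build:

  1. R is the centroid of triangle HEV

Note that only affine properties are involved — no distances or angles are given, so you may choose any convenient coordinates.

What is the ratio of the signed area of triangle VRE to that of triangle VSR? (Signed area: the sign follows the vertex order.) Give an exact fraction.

[VRE]:[VSR] = 1/4

Assign E = (0, 0), H = (1, 0), V = (0, 1), S = (1, 3) — the answer is frame-independent, so this choice is without loss of generality.
1. R is the centroid of triangle HEV ⇒ R = (1/3, 1/3)
2·[VRE] = -1/3, 2·[VSR] = -4/3
[VRE]:[VSR] = -1/3:-4/3 = 1/4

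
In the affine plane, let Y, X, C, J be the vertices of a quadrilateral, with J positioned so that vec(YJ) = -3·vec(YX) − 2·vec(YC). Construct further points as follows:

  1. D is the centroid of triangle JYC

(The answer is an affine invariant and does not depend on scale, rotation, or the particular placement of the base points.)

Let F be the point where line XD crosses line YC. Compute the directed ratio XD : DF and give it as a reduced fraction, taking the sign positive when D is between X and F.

Choose coordinates Y = (0, 0), X = (1, 0), C = (0, 1), J = (-3, -2).
1. D is the centroid of triangle JYC ⇒ D = (-1, -1/3)
line XD meets YC at F = (0, -1/6)
D = X + t·(F−X) with t = 2, so XD:DF = 2:-1

XD:DF = -2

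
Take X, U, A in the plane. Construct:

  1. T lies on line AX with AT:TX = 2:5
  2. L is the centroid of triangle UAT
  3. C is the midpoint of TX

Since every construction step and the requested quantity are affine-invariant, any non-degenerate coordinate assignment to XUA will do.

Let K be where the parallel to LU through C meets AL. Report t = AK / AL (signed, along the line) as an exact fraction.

Choose coordinates X = (0, 0), U = (1, 0), A = (0, 1).
1. T lies on line AX with AT:TX = 2:5 ⇒ T = (0, 5/7)
2. L is the centroid of triangle UAT ⇒ L = (1/3, 4/7)
3. C is the midpoint of TX ⇒ C = (0, 5/14)
through C parallel to LU: direction (2/3, -4/7); meets AL at K = (3/2, -13/14)
K = A + t·(L−A) with t = 9/2

t = 9/2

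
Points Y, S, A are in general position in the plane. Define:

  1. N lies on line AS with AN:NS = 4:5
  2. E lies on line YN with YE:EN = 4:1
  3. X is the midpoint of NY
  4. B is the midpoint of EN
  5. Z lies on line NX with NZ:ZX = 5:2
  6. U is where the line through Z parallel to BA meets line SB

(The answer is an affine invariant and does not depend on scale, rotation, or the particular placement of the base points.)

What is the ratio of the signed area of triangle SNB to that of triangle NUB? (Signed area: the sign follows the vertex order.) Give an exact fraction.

Set Y = (0, 0), S = (1, 0), A = (0, 1); any affine frame gives the same invariant.
1. N lies on line AS with AN:NS = 4:5 ⇒ N = (4/9, 5/9)
2. E lies on line YN with YE:EN = 4:1 ⇒ E = (16/45, 4/9)
3. X is the midpoint of NY ⇒ X = (2/9, 5/18)
4. B is the midpoint of EN ⇒ B = (2/5, 1/2)
5. Z lies on line NX with NZ:ZX = 5:2 ⇒ Z = (2/7, 5/14)
6. U is where the line through Z parallel to BA meets line SB ⇒ U = (-2/7, 15/14)
2·[SNB] = 1/18, 2·[NUB] = 4/63
[SNB]:[NUB] = 1/18:4/63 = 7/8

[SNB]:[NUB] = 7/8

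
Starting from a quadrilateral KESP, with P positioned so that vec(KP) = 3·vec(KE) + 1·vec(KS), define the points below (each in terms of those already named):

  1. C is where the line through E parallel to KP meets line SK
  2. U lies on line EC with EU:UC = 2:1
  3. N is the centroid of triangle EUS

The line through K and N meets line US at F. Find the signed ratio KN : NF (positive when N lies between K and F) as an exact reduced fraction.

Assign K = (0, 0), E = (1, 0), S = (0, 1), P = (3, 1) — the answer is frame-independent, so this choice is without loss of generality.
1. C is where the line through E parallel to KP meets line SK ⇒ C = (0, -1/3)
2. U lies on line EC with EU:UC = 2:1 ⇒ U = (1/3, -2/9)
3. N is the centroid of triangle EUS ⇒ N = (4/9, 7/27)
line KN meets US at F = (4/17, 7/51)
N = K + t·(F−K) with t = 17/9, so KN:NF = 17/9:-8/9

KN:NF = -17/8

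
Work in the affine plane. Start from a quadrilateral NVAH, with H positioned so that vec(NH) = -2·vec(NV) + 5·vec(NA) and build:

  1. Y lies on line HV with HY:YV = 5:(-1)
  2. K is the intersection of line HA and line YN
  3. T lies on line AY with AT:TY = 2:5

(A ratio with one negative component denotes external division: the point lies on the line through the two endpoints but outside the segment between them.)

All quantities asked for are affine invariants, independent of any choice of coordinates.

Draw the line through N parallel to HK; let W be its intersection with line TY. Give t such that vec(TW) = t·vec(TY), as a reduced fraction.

t = -38/25

Choose coordinates N = (0, 0), V = (1, 0), A = (0, 1), H = (-2, 5).
1. Y lies on line HV with HY:YV = 5:(-1) ⇒ Y = (7/4, -5/4)
2. K is the intersection of line HA and line YN ⇒ K = (7/9, -5/9)
3. T lies on line AY with AT:TY = 2:5 ⇒ T = (1/2, 5/14)
through N parallel to HK: direction (25/9, -50/9); meets TY at W = (-7/5, 14/5)
W = T + t·(Y−T) with t = -38/25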